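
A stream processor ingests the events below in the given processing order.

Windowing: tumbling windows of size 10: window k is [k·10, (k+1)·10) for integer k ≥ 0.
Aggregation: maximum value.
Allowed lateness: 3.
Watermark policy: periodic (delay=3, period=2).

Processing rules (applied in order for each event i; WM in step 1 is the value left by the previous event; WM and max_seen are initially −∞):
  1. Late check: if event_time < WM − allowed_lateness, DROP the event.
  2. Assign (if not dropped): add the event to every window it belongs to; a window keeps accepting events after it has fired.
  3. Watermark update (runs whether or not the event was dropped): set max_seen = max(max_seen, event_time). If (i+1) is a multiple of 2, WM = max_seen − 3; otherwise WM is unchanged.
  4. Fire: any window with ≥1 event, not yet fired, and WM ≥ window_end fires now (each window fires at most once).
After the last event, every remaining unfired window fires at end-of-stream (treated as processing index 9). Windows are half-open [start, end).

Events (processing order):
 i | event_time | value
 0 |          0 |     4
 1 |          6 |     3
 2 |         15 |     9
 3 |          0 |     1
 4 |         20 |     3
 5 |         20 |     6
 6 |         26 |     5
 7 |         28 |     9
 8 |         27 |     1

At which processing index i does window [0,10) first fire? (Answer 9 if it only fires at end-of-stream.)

i=0 t=0 v=4: → [0,10); WM=−∞
i=1 t=6 v=3: → [0,10); WM=3
i=2 t=15 v=9: → [10,20); WM=3
i=3 t=0 v=1: → [0,10); WM=12; [0,10) fires=4
i=4 t=20 v=3: → [20,30); WM=12
i=5 t=20 v=6: → [20,30); WM=17
i=6 t=26 v=5: → [20,30); WM=17
i=7 t=28 v=9: → [20,30); WM=25; [10,20) fires=9
i=8 t=27 v=1: → [20,30); WM=25

3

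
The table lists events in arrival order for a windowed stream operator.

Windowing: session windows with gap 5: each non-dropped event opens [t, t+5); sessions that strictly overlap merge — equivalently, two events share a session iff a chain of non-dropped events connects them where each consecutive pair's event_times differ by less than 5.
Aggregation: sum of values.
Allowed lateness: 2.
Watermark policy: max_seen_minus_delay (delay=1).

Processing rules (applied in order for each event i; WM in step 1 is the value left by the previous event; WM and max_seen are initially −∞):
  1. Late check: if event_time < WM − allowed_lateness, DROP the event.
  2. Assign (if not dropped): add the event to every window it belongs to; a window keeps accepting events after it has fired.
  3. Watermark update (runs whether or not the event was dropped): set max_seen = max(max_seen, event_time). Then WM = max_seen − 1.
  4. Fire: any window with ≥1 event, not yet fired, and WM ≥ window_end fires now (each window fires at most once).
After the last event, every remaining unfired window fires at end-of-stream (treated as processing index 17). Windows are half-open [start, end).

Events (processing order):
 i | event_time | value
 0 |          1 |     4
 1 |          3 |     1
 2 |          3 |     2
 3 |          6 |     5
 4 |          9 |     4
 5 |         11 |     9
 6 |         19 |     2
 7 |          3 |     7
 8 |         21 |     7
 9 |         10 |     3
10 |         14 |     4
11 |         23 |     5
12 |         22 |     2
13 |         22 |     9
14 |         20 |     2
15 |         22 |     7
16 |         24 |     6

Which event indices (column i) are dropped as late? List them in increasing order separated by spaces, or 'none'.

7 9 10

i=0 t=1 v=4: → [1,6); WM=0
i=1 t=3 v=1: → [1,8); WM=2
i=2 t=3 v=2: → [1,8); WM=2
i=3 t=6 v=5: → [1,11); WM=5
i=4 t=9 v=4: → [1,14); WM=8
i=5 t=11 v=9: → [1,16); WM=10
i=6 t=19 v=2: → [19,24); WM=18
i=7 t=3 v=7: DROP (t<18-2); WM=18
i=8 t=21 v=7: → [19,26); WM=20
i=9 t=10 v=3: DROP (t<20-2); WM=20
i=10 t=14 v=4: DROP (t<20-2); WM=20
i=11 t=23 v=5: → [19,28); WM=22
i=12 t=22 v=2: → [19,28); WM=22
i=13 t=22 v=9: → [19,28); WM=22
i=14 t=20 v=2: → [19,28); WM=22
i=15 t=22 v=7: → [19,28); WM=22
i=16 t=24 v=6: → [19,29); WM=23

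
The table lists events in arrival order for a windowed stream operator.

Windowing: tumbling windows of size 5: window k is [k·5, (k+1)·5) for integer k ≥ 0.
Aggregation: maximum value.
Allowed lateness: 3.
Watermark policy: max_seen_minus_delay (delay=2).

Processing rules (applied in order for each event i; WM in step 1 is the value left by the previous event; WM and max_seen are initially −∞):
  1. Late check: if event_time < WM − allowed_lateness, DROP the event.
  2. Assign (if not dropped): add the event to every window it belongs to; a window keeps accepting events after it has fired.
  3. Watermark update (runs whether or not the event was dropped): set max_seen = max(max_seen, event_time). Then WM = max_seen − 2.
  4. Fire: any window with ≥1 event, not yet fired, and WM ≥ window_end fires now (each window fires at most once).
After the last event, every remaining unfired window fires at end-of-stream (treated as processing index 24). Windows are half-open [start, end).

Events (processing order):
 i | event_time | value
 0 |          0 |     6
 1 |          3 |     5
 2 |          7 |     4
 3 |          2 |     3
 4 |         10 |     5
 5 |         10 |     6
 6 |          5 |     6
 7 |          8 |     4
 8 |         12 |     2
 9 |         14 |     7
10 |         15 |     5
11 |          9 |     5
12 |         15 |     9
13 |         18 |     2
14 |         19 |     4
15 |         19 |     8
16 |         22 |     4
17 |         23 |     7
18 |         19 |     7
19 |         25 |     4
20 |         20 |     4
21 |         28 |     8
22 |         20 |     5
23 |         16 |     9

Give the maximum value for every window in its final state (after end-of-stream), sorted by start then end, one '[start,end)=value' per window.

[0,5)=6 [5,10)=6 [10,15)=7 [15,20)=9 [20,25)=7 [25,30)=8

i=0 t=0 v=6: → [0,5); WM=-2
i=1 t=3 v=5: → [0,5); WM=1
i=2 t=7 v=4: → [5,10); WM=5; [0,5) fires=6
i=3 t=2 v=3: → [0,5); WM=5
i=4 t=10 v=5: → [10,15); WM=8
i=5 t=10 v=6: → [10,15); WM=8
i=6 t=5 v=6: → [5,10); WM=8
i=7 t=8 v=4: → [5,10); WM=8
i=8 t=12 v=2: → [10,15); WM=10; [5,10) fires=6
i=9 t=14 v=7: → [10,15); WM=12
i=10 t=15 v=5: → [15,20); WM=13
i=11 t=9 v=5: DROP (t<13-3); WM=13
i=12 t=15 v=9: → [15,20); WM=13
i=13 t=18 v=2: → [15,20); WM=16; [10,15) fires=7
i=14 t=19 v=4: → [15,20); WM=17
i=15 t=19 v=8: → [15,20); WM=17
i=16 t=22 v=4: → [20,25); WM=20; [15,20) fires=9
i=17 t=23 v=7: → [20,25); WM=21
i=18 t=19 v=7: → [15,20); WM=21
i=19 t=25 v=4: → [25,30); WM=23
i=20 t=20 v=4: → [20,25); WM=23
i=21 t=28 v=8: → [25,30); WM=26; [20,25) fires=7
i=22 t=20 v=5: DROP (t<26-3); WM=26
i=23 t=16 v=9: DROP (t<26-3); WM=26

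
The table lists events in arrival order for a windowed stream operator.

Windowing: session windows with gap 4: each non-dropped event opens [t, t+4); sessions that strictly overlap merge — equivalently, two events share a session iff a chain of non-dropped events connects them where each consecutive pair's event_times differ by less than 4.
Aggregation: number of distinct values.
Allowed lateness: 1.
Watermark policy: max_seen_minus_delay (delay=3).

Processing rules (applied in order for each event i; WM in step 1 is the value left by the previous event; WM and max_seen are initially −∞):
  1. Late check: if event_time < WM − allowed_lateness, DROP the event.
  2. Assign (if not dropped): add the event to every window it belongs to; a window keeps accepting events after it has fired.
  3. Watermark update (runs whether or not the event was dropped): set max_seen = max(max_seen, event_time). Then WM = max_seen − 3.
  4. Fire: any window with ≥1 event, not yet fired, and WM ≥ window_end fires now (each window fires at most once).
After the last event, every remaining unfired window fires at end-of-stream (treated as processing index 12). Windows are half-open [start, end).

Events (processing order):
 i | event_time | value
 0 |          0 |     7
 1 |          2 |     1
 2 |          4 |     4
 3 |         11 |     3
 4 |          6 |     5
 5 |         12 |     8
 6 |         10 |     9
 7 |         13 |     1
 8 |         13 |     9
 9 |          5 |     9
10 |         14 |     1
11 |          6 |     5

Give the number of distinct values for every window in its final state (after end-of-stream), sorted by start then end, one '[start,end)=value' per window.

i=0 t=0 v=7: → [0,4); WM=-3
i=1 t=2 v=1: → [0,6); WM=-1
i=2 t=4 v=4: → [0,8); WM=1
i=3 t=11 v=3: → [11,15); WM=8
i=4 t=6 v=5: DROP (t<8-1); WM=8
i=5 t=12 v=8: → [11,16); WM=9
i=6 t=10 v=9: → [10,16); WM=9
i=7 t=13 v=1: → [10,17); WM=10
i=8 t=13 v=9: → [10,17); WM=10
i=9 t=5 v=9: DROP (t<10-1); WM=10
i=10 t=14 v=1: → [10,18); WM=11
i=11 t=6 v=5: DROP (t<11-1); WM=11

[0,8)=3 [10,18)=4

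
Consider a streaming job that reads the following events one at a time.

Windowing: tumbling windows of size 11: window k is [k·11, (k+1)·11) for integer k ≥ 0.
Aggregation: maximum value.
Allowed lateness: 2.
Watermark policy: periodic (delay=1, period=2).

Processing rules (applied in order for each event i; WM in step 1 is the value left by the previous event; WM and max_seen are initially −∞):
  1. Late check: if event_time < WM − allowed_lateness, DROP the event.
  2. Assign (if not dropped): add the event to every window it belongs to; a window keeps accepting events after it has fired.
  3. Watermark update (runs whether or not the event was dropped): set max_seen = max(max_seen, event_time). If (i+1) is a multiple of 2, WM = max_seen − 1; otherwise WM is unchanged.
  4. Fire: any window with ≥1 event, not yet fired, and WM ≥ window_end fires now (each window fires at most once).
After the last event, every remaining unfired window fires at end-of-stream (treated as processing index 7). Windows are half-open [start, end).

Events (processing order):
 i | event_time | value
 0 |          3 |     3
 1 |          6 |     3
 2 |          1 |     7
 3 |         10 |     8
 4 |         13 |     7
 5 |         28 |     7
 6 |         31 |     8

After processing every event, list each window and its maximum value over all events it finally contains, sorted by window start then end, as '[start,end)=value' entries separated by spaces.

[0,11)=8 [11,22)=7 [22,33)=8

i=0 t=3 v=3: → [0,11); WM=−∞
i=1 t=6 v=3: → [0,11); WM=5
i=2 t=1 v=7: DROP (t<5-2); WM=5
i=3 t=10 v=8: → [0,11); WM=9
i=4 t=13 v=7: → [11,22); WM=9
i=5 t=28 v=7: → [22,33); WM=27; [0,11) fires=8 [11,22) fires=7
i=6 t=31 v=8: → [22,33); WM=27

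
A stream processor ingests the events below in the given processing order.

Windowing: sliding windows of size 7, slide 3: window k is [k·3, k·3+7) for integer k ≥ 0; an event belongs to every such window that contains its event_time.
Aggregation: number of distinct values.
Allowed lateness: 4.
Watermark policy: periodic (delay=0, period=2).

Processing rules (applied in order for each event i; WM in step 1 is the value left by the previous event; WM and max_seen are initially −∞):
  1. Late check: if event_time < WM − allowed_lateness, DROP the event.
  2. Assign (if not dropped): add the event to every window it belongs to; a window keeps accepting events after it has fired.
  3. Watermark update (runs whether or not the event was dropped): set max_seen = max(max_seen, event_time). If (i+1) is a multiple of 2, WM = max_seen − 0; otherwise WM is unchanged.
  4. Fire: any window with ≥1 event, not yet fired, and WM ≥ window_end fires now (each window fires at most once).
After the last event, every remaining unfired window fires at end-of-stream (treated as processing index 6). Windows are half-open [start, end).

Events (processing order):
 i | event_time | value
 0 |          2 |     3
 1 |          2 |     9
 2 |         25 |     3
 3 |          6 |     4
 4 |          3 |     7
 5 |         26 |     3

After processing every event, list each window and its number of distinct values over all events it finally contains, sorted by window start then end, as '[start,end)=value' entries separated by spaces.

i=0 t=2 v=3: → [0,7); WM=−∞
i=1 t=2 v=9: → [0,7); WM=2
i=2 t=25 v=3: → [24,31),[21,28); WM=2
i=3 t=6 v=4: → [6,13),[3,10),[0,7); WM=25; [0,7) fires=3 [3,10) fires=1 [6,13) fires=1
i=4 t=3 v=7: DROP (t<25-4); WM=25
i=5 t=26 v=3: → [24,31),[21,28); WM=26

[0,7)=3 [3,10)=1 [6,13)=1 [21,28)=1 [24,31)=1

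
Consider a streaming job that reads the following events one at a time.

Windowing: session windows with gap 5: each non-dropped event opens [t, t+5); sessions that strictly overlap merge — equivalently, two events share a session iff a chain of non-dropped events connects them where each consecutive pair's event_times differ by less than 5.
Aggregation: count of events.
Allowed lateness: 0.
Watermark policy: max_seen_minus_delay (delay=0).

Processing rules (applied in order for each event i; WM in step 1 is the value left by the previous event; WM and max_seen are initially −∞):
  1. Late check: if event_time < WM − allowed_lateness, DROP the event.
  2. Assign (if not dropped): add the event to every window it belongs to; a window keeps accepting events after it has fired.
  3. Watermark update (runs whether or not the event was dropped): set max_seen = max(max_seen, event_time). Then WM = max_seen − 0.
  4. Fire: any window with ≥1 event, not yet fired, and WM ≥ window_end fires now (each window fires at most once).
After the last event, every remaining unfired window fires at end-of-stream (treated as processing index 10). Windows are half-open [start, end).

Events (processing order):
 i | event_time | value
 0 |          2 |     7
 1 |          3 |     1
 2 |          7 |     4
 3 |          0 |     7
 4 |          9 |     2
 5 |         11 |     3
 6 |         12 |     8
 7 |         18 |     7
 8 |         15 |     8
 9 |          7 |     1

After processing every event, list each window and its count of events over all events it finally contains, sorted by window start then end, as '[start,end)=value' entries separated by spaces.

i=0 t=2 v=7: → [2,7); WM=2
i=1 t=3 v=1: → [2,8); WM=3
i=2 t=7 v=4: → [2,12); WM=7
i=3 t=0 v=7: DROP (t<7-0); WM=7
i=4 t=9 v=2: → [2,14); WM=9
i=5 t=11 v=3: → [2,16); WM=11
i=6 t=12 v=8: → [2,17); WM=12
i=7 t=18 v=7: → [18,23); WM=18
i=8 t=15 v=8: DROP (t<18-0); WM=18
i=9 t=7 v=1: DROP (t<18-0); WM=18

[2,17)=6 [18,23)=1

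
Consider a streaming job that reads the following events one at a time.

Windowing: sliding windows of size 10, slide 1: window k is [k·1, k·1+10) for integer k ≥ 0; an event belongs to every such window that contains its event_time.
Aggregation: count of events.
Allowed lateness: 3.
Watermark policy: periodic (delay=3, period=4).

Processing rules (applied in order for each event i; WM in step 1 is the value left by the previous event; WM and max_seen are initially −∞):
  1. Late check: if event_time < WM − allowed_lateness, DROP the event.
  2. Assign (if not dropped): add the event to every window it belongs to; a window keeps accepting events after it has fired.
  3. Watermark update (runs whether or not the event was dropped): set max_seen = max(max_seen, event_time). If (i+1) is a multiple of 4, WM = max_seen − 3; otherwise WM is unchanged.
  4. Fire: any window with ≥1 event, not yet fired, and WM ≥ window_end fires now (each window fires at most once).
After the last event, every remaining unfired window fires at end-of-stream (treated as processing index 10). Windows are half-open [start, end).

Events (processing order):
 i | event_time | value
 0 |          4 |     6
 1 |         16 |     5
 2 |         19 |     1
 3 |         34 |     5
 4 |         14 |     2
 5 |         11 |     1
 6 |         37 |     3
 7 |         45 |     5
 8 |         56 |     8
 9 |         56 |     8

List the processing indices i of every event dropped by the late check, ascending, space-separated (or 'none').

i=0 t=4 v=6: → [4,14),[3,13),[2,12),[1,11),[0,10); WM=−∞
i=1 t=16 v=5: → [16,26),[15,25),[14,24),[13,23),[12,22),[11,21),[10,20),[9,19),[8,18),[7,17); WM=−∞
i=2 t=19 v=1: → [19,29),[18,28),[17,27),[16,26),[15,25),[14,24),[13,23),[12,22),[11,21),[10,20); WM=−∞
i=3 t=34 v=5: → [34,44),[33,43),[32,42),[31,41),[30,40),[29,39),[28,38),[27,37),[26,36),[25,35); WM=31; [0,10) fires=1 [1,11) fires=1 [2,12) fires=1 [3,13) fires=1 [4,14) fires=1 [7,17) fires=1 [8,18) fires=1 [9,19) fires=1 [10,20) fires=2 [11,21) fires=2 [12,22) fires=2 [13,23) fires=2 [14,24) fires=2 [15,25) fires=2 [16,26) fires=2 [17,27) fires=1 [18,28) fires=1 [19,29) fires=1
i=4 t=14 v=2: DROP (t<31-3); WM=31
i=5 t=11 v=1: DROP (t<31-3); WM=31
i=6 t=37 v=3: → [37,47),[36,46),[35,45),[34,44),[33,43),[32,42),[31,41),[30,40),[29,39),[28,38); WM=31
i=7 t=45 v=5: → [45,55),[44,54),[43,53),[42,52),[41,51),[40,50),[39,49),[38,48),[37,47),[36,46); WM=42; [25,35) fires=1 [26,36) fires=1 [27,37) fires=1 [28,38) fires=2 [29,39) fires=2 [30,40) fires=2 [31,41) fires=2 [32,42) fires=2
i=8 t=56 v=8: → [56,66),[55,65),[54,64),[53,63),[52,62),[51,61),[50,60),[49,59),[48,58),[47,57); WM=42
i=9 t=56 v=8: → [56,66),[55,65),[54,64),[53,63),[52,62),[51,61),[50,60),[49,59),[48,58),[47,57); WM=42

4 5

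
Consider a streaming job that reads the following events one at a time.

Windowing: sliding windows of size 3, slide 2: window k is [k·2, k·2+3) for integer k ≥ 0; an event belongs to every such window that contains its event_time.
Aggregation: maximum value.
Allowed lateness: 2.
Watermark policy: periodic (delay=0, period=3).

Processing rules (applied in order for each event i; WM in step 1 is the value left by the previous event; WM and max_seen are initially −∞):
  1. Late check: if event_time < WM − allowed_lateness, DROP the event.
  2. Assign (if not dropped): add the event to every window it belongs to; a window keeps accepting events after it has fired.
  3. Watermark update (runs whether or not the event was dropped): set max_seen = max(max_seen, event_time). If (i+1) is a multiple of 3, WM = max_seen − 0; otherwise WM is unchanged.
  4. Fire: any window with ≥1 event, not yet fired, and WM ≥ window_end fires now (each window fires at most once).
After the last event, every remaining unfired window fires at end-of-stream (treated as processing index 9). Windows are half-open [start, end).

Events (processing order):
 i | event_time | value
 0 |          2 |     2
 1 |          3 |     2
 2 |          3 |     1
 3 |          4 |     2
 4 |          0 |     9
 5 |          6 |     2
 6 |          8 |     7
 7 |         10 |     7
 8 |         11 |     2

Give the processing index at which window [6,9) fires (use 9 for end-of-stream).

i=0 t=2 v=2: → [2,5),[0,3); WM=−∞
i=1 t=3 v=2: → [2,5); WM=−∞
i=2 t=3 v=1: → [2,5); WM=3; [0,3) fires=2
i=3 t=4 v=2: → [4,7),[2,5); WM=3
i=4 t=0 v=9: DROP (t<3-2); WM=3
i=5 t=6 v=2: → [6,9),[4,7); WM=6; [2,5) fires=2
i=6 t=8 v=7: → [8,11),[6,9); WM=6
i=7 t=10 v=7: → [10,13),[8,11); WM=6
i=8 t=11 v=2: → [10,13); WM=11; [4,7) fires=2 [6,9) fires=7 [8,11) fires=7

8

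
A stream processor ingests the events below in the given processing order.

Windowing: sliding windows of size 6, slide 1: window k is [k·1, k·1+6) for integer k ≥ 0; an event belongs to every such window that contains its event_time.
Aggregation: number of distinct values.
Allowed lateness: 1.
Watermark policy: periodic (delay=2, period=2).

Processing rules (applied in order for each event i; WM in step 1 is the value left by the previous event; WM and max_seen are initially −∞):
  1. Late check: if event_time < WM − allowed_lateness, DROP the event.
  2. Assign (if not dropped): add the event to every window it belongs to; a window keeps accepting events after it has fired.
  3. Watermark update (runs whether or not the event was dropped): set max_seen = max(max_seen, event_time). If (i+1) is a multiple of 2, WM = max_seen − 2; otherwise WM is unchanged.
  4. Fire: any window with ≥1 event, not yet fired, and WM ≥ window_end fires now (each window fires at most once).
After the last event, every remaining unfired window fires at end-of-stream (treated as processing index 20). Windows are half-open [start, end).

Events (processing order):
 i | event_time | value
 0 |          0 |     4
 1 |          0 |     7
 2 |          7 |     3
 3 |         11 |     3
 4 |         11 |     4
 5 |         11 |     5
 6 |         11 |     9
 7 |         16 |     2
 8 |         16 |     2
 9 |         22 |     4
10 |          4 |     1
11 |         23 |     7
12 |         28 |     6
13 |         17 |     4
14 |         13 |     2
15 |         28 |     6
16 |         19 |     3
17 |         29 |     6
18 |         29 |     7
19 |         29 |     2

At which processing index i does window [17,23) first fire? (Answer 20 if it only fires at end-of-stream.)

i=0 t=0 v=4: → [0,6); WM=−∞
i=1 t=0 v=7: → [0,6); WM=-2
i=2 t=7 v=3: → [7,13),[6,12),[5,11),[4,10),[3,9),[2,8); WM=-2
i=3 t=11 v=3: → [11,17),[10,16),[9,15),[8,14),[7,13),[6,12); WM=9; [0,6) fires=2 [2,8) fires=1 [3,9) fires=1
i=4 t=11 v=4: → [11,17),[10,16),[9,15),[8,14),[7,13),[6,12); WM=9
i=5 t=11 v=5: → [11,17),[10,16),[9,15),[8,14),[7,13),[6,12); WM=9
i=6 t=11 v=9: → [11,17),[10,16),[9,15),[8,14),[7,13),[6,12); WM=9
i=7 t=16 v=2: → [16,22),[15,21),[14,20),[13,19),[12,18),[11,17); WM=14; [4,10) fires=1 [5,11) fires=1 [6,12) fires=4 [7,13) fires=4 [8,14) fires=4
i=8 t=16 v=2: → [16,22),[15,21),[14,20),[13,19),[12,18),[11,17); WM=14
i=9 t=22 v=4: → [22,28),[21,27),[20,26),[19,25),[18,24),[17,23); WM=20; [9,15) fires=4 [10,16) fires=4 [11,17) fires=5 [12,18) fires=1 [13,19) fires=1 [14,20) fires=1
i=10 t=4 v=1: DROP (t<20-1); WM=20
i=11 t=23 v=7: → [23,29),[22,28),[21,27),[20,26),[19,25),[18,24); WM=21; [15,21) fires=1
i=12 t=28 v=6: → [28,34),[27,33),[26,32),[25,31),[24,30),[23,29); WM=21
i=13 t=17 v=4: DROP (t<21-1); WM=26; [16,22) fires=1 [17,23) fires=1 [18,24) fires=2 [19,25) fires=2 [20,26) fires=2
i=14 t=13 v=2: DROP (t<26-1); WM=26
i=15 t=28 v=6: → [28,34),[27,33),[26,32),[25,31),[24,30),[23,29); WM=26
i=16 t=19 v=3: DROP (t<26-1); WM=26
i=17 t=29 v=6: → [29,35),[28,34),[27,33),[26,32),[25,31),[24,30); WM=27; [21,27) fires=2
i=18 t=29 v=7: → [29,35),[28,34),[27,33),[26,32),[25,31),[24,30); WM=27
i=19 t=29 v=2: → [29,35),[28,34),[27,33),[26,32),[25,31),[24,30); WM=27

13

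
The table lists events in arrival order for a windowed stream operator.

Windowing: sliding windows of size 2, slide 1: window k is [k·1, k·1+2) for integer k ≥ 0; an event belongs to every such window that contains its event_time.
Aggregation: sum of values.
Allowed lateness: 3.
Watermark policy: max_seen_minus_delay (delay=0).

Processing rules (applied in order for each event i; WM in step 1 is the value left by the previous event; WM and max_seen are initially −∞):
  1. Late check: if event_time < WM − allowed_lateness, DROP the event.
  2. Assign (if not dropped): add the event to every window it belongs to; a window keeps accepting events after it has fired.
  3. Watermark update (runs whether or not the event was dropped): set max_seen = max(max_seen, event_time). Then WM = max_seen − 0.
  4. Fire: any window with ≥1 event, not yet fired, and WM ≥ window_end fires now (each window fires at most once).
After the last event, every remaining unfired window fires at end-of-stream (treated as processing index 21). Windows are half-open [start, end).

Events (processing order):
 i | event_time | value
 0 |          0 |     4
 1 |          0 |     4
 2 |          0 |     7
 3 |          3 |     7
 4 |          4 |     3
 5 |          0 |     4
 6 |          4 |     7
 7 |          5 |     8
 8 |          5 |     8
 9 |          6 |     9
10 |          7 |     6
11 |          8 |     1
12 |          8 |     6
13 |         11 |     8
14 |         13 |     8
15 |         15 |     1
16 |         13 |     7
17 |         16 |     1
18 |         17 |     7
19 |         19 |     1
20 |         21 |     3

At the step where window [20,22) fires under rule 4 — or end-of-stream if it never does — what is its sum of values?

i=0 t=0 v=4: → [0,2); WM=0
i=1 t=0 v=4: → [0,2); WM=0
i=2 t=0 v=7: → [0,2); WM=0
i=3 t=3 v=7: → [3,5),[2,4); WM=3; [0,2) fires=15
i=4 t=4 v=3: → [4,6),[3,5); WM=4; [2,4) fires=7
i=5 t=0 v=4: DROP (t<4-3); WM=4
i=6 t=4 v=7: → [4,6),[3,5); WM=4
i=7 t=5 v=8: → [5,7),[4,6); WM=5; [3,5) fires=17
i=8 t=5 v=8: → [5,7),[4,6); WM=5
i=9 t=6 v=9: → [6,8),[5,7); WM=6; [4,6) fires=26
i=10 t=7 v=6: → [7,9),[6,8); WM=7; [5,7) fires=25
i=11 t=8 v=1: → [8,10),[7,9); WM=8; [6,8) fires=15
i=12 t=8 v=6: → [8,10),[7,9); WM=8
i=13 t=11 v=8: → [11,13),[10,12); WM=11; [7,9) fires=13 [8,10) fires=7
i=14 t=13 v=8: → [13,15),[12,14); WM=13; [10,12) fires=8 [11,13) fires=8
i=15 t=15 v=1: → [15,17),[14,16); WM=15; [12,14) fires=8 [13,15) fires=8
i=16 t=13 v=7: → [13,15),[12,14); WM=15
i=17 t=16 v=1: → [16,18),[15,17); WM=16; [14,16) fires=1
i=18 t=17 v=7: → [17,19),[16,18); WM=17; [15,17) fires=2
i=19 t=19 v=1: → [19,21),[18,20); WM=19; [16,18) fires=8 [17,19) fires=7
i=20 t=21 v=3: → [21,23),[20,22); WM=21; [18,20) fires=1 [19,21) fires=1

3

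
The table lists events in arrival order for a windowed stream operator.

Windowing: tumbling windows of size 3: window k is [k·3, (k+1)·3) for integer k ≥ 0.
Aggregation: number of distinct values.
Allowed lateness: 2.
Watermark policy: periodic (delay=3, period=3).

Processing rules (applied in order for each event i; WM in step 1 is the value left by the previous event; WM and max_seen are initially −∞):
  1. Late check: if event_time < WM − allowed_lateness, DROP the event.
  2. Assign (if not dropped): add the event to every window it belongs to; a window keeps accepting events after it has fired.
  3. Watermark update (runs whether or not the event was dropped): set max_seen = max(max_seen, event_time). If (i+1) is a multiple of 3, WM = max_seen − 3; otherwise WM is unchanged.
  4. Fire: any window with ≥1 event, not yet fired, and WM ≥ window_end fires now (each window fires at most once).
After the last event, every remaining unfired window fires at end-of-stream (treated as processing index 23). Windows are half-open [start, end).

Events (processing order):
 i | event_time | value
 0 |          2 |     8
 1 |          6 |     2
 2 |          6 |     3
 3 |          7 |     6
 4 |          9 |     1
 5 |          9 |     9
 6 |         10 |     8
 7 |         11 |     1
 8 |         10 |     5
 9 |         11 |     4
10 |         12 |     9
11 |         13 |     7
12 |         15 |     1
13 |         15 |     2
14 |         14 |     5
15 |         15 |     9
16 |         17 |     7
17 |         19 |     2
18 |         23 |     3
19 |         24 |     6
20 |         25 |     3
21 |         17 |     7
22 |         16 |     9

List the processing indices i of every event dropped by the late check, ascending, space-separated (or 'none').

i=0 t=2 v=8: → [0,3); WM=−∞
i=1 t=6 v=2: → [6,9); WM=−∞
i=2 t=6 v=3: → [6,9); WM=3; [0,3) fires=1
i=3 t=7 v=6: → [6,9); WM=3
i=4 t=9 v=1: → [9,12); WM=3
i=5 t=9 v=9: → [9,12); WM=6
i=6 t=10 v=8: → [9,12); WM=6
i=7 t=11 v=1: → [9,12); WM=6
i=8 t=10 v=5: → [9,12); WM=8
i=9 t=11 v=4: → [9,12); WM=8
i=10 t=12 v=9: → [12,15); WM=8
i=11 t=13 v=7: → [12,15); WM=10; [6,9) fires=3
i=12 t=15 v=1: → [15,18); WM=10
i=13 t=15 v=2: → [15,18); WM=10
i=14 t=14 v=5: → [12,15); WM=12; [9,12) fires=5
i=15 t=15 v=9: → [15,18); WM=12
i=16 t=17 v=7: → [15,18); WM=12
i=17 t=19 v=2: → [18,21); WM=16; [12,15) fires=3
i=18 t=23 v=3: → [21,24); WM=16
i=19 t=24 v=6: → [24,27); WM=16
i=20 t=25 v=3: → [24,27); WM=22; [15,18) fires=4 [18,21) fires=1
i=21 t=17 v=7: DROP (t<22-2); WM=22
i=22 t=16 v=9: DROP (t<22-2); WM=22

21 22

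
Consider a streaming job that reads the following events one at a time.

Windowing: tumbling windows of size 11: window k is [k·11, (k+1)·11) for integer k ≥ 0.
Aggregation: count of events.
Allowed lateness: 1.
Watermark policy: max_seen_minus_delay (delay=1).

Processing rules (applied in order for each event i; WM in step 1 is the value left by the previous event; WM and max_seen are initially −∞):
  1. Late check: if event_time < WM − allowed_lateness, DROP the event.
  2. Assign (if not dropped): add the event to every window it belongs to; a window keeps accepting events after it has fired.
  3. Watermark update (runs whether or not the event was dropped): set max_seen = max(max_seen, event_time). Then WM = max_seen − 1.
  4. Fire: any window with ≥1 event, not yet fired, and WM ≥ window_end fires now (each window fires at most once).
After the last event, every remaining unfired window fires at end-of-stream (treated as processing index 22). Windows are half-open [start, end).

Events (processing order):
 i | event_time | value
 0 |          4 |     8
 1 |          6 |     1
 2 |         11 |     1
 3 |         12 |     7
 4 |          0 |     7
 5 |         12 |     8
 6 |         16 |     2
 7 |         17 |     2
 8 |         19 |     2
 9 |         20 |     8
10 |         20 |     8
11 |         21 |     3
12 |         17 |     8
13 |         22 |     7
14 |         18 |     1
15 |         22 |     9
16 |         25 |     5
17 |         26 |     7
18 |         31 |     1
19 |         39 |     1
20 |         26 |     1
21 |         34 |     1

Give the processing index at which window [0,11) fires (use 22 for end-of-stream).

3

i=0 t=4 v=8: → [0,11); WM=3
i=1 t=6 v=1: → [0,11); WM=5
i=2 t=11 v=1: → [11,22); WM=10
i=3 t=12 v=7: → [11,22); WM=11; [0,11) fires=2
i=4 t=0 v=7: DROP (t<11-1); WM=11
i=5 t=12 v=8: → [11,22); WM=11
i=6 t=16 v=2: → [11,22); WM=15
i=7 t=17 v=2: → [11,22); WM=16
i=8 t=19 v=2: → [11,22); WM=18
i=9 t=20 v=8: → [11,22); WM=19
i=10 t=20 v=8: → [11,22); WM=19
i=11 t=21 v=3: → [11,22); WM=20
i=12 t=17 v=8: DROP (t<20-1); WM=20
i=13 t=22 v=7: → [22,33); WM=21
i=14 t=18 v=1: DROP (t<21-1); WM=21
i=15 t=22 v=9: → [22,33); WM=21
i=16 t=25 v=5: → [22,33); WM=24; [11,22) fires=9
i=17 t=26 v=7: → [22,33); WM=25
i=18 t=31 v=1: → [22,33); WM=30
i=19 t=39 v=1: → [33,44); WM=38; [22,33) fires=5
i=20 t=26 v=1: DROP (t<38-1); WM=38
i=21 t=34 v=1: DROP (t<38-1); WM=38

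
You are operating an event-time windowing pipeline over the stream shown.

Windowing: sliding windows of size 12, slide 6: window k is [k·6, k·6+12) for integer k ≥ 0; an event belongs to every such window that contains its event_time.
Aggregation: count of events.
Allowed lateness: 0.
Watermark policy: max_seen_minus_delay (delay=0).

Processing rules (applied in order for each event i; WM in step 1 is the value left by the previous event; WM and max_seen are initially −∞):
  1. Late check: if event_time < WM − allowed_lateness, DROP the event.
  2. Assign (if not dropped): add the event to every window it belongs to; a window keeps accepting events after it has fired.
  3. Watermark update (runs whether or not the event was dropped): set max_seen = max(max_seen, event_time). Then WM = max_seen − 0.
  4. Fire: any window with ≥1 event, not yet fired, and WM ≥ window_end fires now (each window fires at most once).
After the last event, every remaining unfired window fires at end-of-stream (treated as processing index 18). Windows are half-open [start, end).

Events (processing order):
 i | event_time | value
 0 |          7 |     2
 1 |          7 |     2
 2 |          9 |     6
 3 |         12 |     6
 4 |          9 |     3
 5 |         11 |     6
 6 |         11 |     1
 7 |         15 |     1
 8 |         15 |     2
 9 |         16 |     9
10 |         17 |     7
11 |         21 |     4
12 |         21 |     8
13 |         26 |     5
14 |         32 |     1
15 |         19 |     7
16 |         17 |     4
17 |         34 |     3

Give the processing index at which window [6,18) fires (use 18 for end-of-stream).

i=0 t=7 v=2: → [6,18),[0,12); WM=7
i=1 t=7 v=2: → [6,18),[0,12); WM=7
i=2 t=9 v=6: → [6,18),[0,12); WM=9
i=3 t=12 v=6: → [12,24),[6,18); WM=12; [0,12) fires=3
i=4 t=9 v=3: DROP (t<12-0); WM=12
i=5 t=11 v=6: DROP (t<12-0); WM=12
i=6 t=11 v=1: DROP (t<12-0); WM=12
i=7 t=15 v=1: → [12,24),[6,18); WM=15
i=8 t=15 v=2: → [12,24),[6,18); WM=15
i=9 t=16 v=9: → [12,24),[6,18); WM=16
i=10 t=17 v=7: → [12,24),[6,18); WM=17
i=11 t=21 v=4: → [18,30),[12,24); WM=21; [6,18) fires=8
i=12 t=21 v=8: → [18,30),[12,24); WM=21
i=13 t=26 v=5: → [24,36),[18,30); WM=26; [12,24) fires=7
i=14 t=32 v=1: → [30,42),[24,36); WM=32; [18,30) fires=3
i=15 t=19 v=7: DROP (t<32-0); WM=32
i=16 t=17 v=4: DROP (t<32-0); WM=32
i=17 t=34 v=3: → [30,42),[24,36); WM=34

11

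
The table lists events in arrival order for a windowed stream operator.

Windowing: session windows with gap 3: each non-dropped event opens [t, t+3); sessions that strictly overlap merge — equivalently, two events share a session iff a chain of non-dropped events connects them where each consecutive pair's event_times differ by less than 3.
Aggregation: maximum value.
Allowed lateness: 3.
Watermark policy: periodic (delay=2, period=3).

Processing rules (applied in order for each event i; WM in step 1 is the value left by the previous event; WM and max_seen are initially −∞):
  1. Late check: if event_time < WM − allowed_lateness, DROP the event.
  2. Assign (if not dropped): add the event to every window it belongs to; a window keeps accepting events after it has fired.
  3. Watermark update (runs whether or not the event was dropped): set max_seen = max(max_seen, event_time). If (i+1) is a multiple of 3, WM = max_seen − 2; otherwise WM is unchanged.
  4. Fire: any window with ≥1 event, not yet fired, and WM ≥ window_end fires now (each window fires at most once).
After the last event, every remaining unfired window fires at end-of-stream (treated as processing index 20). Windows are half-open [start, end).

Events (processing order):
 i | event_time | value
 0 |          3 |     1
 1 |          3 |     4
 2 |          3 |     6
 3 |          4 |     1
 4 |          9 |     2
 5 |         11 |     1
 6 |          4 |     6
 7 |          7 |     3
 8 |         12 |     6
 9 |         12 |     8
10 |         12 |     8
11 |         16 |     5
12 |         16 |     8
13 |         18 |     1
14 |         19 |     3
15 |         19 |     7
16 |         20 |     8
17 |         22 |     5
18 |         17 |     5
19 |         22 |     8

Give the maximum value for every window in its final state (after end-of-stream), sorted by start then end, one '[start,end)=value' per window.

[3,7)=6 [7,15)=8 [16,25)=8

i=0 t=3 v=1: → [3,6); WM=−∞
i=1 t=3 v=4: → [3,6); WM=−∞
i=2 t=3 v=6: → [3,6); WM=1
i=3 t=4 v=1: → [3,7); WM=1
i=4 t=9 v=2: → [9,12); WM=1
i=5 t=11 v=1: → [9,14); WM=9
i=6 t=4 v=6: DROP (t<9-3); WM=9
i=7 t=7 v=3: → [7,14); WM=9
i=8 t=12 v=6: → [7,15); WM=10
i=9 t=12 v=8: → [7,15); WM=10
i=10 t=12 v=8: → [7,15); WM=10
i=11 t=16 v=5: → [16,19); WM=14
i=12 t=16 v=8: → [16,19); WM=14
i=13 t=18 v=1: → [16,21); WM=14
i=14 t=19 v=3: → [16,22); WM=17
i=15 t=19 v=7: → [16,22); WM=17
i=16 t=20 v=8: → [16,23); WM=17
i=17 t=22 v=5: → [16,25); WM=20
i=18 t=17 v=5: → [16,25); WM=20
i=19 t=22 v=8: → [16,25); WM=20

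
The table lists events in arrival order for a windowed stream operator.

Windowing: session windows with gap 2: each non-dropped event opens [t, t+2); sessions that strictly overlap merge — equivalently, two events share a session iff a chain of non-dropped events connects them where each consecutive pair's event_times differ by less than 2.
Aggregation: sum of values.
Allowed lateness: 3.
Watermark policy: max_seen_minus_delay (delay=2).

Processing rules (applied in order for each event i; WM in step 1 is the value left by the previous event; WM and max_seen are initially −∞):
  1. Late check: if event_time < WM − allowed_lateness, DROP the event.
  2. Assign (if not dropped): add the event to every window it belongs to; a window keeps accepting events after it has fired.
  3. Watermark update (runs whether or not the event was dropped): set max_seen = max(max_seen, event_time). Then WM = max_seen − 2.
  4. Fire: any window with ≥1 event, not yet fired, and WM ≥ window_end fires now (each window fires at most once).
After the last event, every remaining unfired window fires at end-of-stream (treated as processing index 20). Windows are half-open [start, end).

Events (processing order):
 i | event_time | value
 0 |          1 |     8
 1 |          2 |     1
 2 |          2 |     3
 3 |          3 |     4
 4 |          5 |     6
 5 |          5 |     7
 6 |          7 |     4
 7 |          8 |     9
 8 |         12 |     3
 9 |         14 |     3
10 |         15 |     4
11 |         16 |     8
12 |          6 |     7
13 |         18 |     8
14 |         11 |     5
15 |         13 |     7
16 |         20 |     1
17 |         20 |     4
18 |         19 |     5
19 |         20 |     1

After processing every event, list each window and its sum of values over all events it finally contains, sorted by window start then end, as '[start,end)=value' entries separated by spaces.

i=0 t=1 v=8: → [1,3); WM=-1
i=1 t=2 v=1: → [1,4); WM=0
i=2 t=2 v=3: → [1,4); WM=0
i=3 t=3 v=4: → [1,5); WM=1
i=4 t=5 v=6: → [5,7); WM=3
i=5 t=5 v=7: → [5,7); WM=3
i=6 t=7 v=4: → [7,9); WM=5
i=7 t=8 v=9: → [7,10); WM=6
i=8 t=12 v=3: → [12,14); WM=10
i=9 t=14 v=3: → [14,16); WM=12
i=10 t=15 v=4: → [14,17); WM=13
i=11 t=16 v=8: → [14,18); WM=14
i=12 t=6 v=7: DROP (t<14-3); WM=14
i=13 t=18 v=8: → [18,20); WM=16
i=14 t=11 v=5: DROP (t<16-3); WM=16
i=15 t=13 v=7: → [12,18); WM=16
i=16 t=20 v=1: → [20,22); WM=18
i=17 t=20 v=4: → [20,22); WM=18
i=18 t=19 v=5: → [18,22); WM=18
i=19 t=20 v=1: → [18,22); WM=18

[1,5)=16 [5,7)=13 [7,10)=13 [12,18)=25 [18,22)=19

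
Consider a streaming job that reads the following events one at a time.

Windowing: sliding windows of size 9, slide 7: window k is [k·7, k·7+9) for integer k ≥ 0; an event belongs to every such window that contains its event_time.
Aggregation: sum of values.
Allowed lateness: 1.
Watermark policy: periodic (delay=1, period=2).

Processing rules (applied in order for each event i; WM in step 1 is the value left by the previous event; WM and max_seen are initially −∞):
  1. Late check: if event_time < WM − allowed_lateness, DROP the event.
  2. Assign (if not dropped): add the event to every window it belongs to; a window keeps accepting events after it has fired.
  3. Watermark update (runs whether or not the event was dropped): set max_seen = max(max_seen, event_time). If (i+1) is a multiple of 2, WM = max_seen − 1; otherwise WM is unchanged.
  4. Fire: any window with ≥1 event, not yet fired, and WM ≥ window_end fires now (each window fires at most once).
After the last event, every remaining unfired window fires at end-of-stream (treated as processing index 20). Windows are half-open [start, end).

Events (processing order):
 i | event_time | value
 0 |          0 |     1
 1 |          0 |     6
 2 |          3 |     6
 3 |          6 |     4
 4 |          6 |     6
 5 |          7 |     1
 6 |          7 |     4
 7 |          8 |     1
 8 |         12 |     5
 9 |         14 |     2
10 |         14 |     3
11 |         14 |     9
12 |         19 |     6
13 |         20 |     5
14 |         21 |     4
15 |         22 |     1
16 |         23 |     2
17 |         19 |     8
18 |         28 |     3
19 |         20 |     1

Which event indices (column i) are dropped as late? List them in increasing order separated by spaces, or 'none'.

i=0 t=0 v=1: → [0,9); WM=−∞
i=1 t=0 v=6: → [0,9); WM=-1
i=2 t=3 v=6: → [0,9); WM=-1
i=3 t=6 v=4: → [0,9); WM=5
i=4 t=6 v=6: → [0,9); WM=5
i=5 t=7 v=1: → [7,16),[0,9); WM=6
i=6 t=7 v=4: → [7,16),[0,9); WM=6
i=7 t=8 v=1: → [7,16),[0,9); WM=7
i=8 t=12 v=5: → [7,16); WM=7
i=9 t=14 v=2: → [14,23),[7,16); WM=13; [0,9) fires=29
i=10 t=14 v=3: → [14,23),[7,16); WM=13
i=11 t=14 v=9: → [14,23),[7,16); WM=13
i=12 t=19 v=6: → [14,23); WM=13
i=13 t=20 v=5: → [14,23); WM=19; [7,16) fires=25
i=14 t=21 v=4: → [21,30),[14,23); WM=19
i=15 t=22 v=1: → [21,30),[14,23); WM=21
i=16 t=23 v=2: → [21,30); WM=21
i=17 t=19 v=8: DROP (t<21-1); WM=22
i=18 t=28 v=3: → [28,37),[21,30); WM=22
i=19 t=20 v=1: DROP (t<22-1); WM=27; [14,23) fires=30

17 19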